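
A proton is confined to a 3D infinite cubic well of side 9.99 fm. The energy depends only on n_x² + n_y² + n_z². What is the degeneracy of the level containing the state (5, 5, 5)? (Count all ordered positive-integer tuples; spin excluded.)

degeneracy = 7

The level has n_x² + n_y² + n_z² = 75. The ordered positive-integer solutions are (1, 5, 7), (1, 7, 5), (5, 1, 7), (5, 5, 5), (5, 7, 1), (7, 1, 5), (7, 5, 1).
That gives 7 states.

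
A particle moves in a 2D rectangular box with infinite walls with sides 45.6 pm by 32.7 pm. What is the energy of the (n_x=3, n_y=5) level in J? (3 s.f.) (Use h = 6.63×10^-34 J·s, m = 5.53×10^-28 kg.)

For a 2D rectangular well E = (h²/8m)·Σ n_i²/L_i² = (6.63×10^-34)²/(8·5.53×10^-28) · [3²/(45.6 pm)² + 5²/(32.7 pm)²].
Evaluating gives E = 2.75×10^-18 J.

E = 2.75×10^-18 J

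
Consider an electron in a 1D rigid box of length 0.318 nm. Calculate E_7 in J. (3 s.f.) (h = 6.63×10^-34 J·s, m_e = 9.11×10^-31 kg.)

For an infinite well E_n = n²h²/(8m_eL²), so E_1 = h²/(8m_eL²) = (6.63×10^-34)²/(8·9.11×10^-31·(3.18×10^-10 m)²) = 5.964×10^-19 J.
Then E_7 = 7²·E_1 = 49·5.964×10^-19 J = 2.92×10^-17 J.

E_7 = 2.92×10^-17 J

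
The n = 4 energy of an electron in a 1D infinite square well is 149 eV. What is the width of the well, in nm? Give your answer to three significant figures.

From E_n = n²h²/(8m_eL²), L = n·h/√(8m_eE_n).
E_4 = 149 eV = 2.387×10^-17 J, so L = 4·6.626×10^-34/√(8·9.109×10^-31·2.387×10^-17) = 2.01×10^-10 m = 0.201 nm.

L = 0.201 nm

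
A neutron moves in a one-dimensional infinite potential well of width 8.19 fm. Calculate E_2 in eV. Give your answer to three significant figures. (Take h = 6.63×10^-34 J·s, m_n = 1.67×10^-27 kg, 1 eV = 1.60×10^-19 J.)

For an infinite well E_n = n²h²/(8m_nL²), so E_1 = h²/(8m_nL²) = (6.63×10^-34)²/(8·1.67×10^-27·(8.19×10^-15 m)²) = 4.905×10^-13 J.
Then E_2 = 2²·E_1 = 4·4.905×10^-13 J = 1.962×10^-12 J.
Converting, E_2 = 1.962×10^-12 J / (1.60×10^-19 J/eV) = 1.23×10^7 eV.

E_2 = 1.23×10^7 eV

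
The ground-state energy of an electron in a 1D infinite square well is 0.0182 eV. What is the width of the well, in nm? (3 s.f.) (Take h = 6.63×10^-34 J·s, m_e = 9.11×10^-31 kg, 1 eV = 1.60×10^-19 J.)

From E_n = n²h²/(8m_eL²), L = n·h/√(8m_eE_n).
E_1 = 0.0182 eV = 2.912×10^-21 J, so L = 1·6.63×10^-34/√(8·9.11×10^-31·2.912×10^-21) = 4.55×10^-9 m = 4.55 nm.

L = 4.55 nm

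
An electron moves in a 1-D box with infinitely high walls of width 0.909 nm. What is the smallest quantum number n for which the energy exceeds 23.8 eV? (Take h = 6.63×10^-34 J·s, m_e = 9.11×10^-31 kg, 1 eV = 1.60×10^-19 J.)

E_1 = h²/(8m_eL²) = 7.299×10^-20 J = 0.4562 eV.
Need n² > 23.8/0.4562 = 52.17, i.e. n > 7.223.
The smallest integer satisfying this is n = 8.

n = 8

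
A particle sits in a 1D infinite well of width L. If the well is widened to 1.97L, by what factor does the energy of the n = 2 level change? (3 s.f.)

E_n ∝ 1/L², so the energy scales by 1/1.97² = 0.258.

0.258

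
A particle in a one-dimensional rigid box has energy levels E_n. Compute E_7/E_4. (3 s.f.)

E_n ∝ n², so E_7/E_4 = 7²/4² = 49/16 = 3.06.

3.06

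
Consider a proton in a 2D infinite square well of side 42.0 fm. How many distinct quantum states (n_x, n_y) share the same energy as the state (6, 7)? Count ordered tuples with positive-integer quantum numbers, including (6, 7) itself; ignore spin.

The level has n_x² + n_y² = 85. The ordered positive-integer solutions are (2, 9), (6, 7), (7, 6), (9, 2).
That gives 4 states.

degeneracy = 4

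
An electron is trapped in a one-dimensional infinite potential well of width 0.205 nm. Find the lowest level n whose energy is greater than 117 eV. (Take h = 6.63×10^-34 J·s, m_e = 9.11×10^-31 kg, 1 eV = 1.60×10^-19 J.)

n = 4

E_1 = h²/(8m_eL²) = 1.435×10^-18 J = 8.969 eV.
Need n² > 117/8.969 = 13.04, i.e. n > 3.611.
The smallest integer satisfying this is n = 4.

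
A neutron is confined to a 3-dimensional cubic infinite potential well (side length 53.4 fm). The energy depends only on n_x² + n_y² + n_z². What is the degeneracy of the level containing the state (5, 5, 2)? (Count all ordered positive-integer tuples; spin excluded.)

The level has n_x² + n_y² + n_z² = 54. The ordered positive-integer solutions are (1, 2, 7), (1, 7, 2), (2, 1, 7), (2, 5, 5), (2, 7, 1), (3, 3, 6), (3, 6, 3), (5, 2, 5), (5, 5, 2), (6, 3, 3), (7, 1, 2), (7, 2, 1).
That gives 12 states.

degeneracy = 12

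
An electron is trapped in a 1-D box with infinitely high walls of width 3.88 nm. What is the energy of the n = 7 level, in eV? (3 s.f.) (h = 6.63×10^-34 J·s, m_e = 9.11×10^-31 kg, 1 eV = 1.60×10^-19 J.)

For an infinite well E_n = n²h²/(8m_eL²), so E_1 = h²/(8m_eL²) = (6.63×10^-34)²/(8·9.11×10^-31·(3.88×10^-9 m)²) = 4.006×10^-21 J.
Then E_7 = 7²·E_1 = 49·4.006×10^-21 J = 1.963×10^-19 J.
Converting, E_7 = 1.963×10^-19 J / (1.60×10^-19 J/eV) = 1.23 eV.

E_7 = 1.23 eV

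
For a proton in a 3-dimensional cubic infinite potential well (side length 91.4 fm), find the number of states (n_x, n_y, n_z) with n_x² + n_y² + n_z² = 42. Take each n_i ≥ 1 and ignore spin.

degeneracy = 6

The level has n_x² + n_y² + n_z² = 42. The ordered positive-integer solutions are (1, 4, 5), (1, 5, 4), (4, 1, 5), (4, 5, 1), (5, 1, 4), (5, 4, 1).
That gives 6 states.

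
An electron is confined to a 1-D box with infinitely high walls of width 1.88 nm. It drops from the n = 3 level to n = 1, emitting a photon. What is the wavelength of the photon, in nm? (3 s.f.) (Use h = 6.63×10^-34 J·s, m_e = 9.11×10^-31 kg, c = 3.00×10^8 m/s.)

E_1 = h²/(8m_eL²) = 1.706×10^-20 J, so ΔE = (3² − 1²)E_1 = 1.365×10^-19 J.
λ = hc/ΔE = (6.63×10^-34·3.00×10^8)/1.365×10^-19 = 1.46×10^-6 m = 1.46×10^3 nm.

λ = 1.46×10^3 nm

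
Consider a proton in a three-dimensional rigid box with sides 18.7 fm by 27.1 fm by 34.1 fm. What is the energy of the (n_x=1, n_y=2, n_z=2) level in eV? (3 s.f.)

E = 2.41×10^6 eV

For a 3D rectangular well E = (h²/8m_p)·Σ n_i²/L_i² = (6.626×10^-34)²/(8·1.673×10^-27) · [1²/(18.7 fm)² + 2²/(27.1 fm)² + 2²/(34.1 fm)²].
Evaluating gives E = 3.853×10^-13 J = 2.41×10^6 eV.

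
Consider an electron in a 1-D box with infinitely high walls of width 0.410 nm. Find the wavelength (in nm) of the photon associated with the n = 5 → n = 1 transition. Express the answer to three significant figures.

E_1 = h²/(8m_eL²) = 3.584×10^-19 J, so ΔE = (5² − 1²)E_1 = 8.602×10^-18 J.
λ = hc/ΔE = (6.626×10^-34·2.998×10^8)/8.602×10^-18 = 2.31×10^-8 m = 23.1 nm.

λ = 23.1 nm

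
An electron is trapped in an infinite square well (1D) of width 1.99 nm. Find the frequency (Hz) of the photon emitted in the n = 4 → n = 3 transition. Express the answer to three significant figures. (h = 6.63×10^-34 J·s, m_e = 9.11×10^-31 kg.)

f = 1.61×10^14 Hz

E_1 = h²/(8m_eL²) = 1.523×10^-20 J and ΔE = (4² − 3²)E_1 = 1.066×10^-19 J.
f = ΔE/h = 1.066×10^-19/6.63×10^-34 = 1.61×10^14 Hz.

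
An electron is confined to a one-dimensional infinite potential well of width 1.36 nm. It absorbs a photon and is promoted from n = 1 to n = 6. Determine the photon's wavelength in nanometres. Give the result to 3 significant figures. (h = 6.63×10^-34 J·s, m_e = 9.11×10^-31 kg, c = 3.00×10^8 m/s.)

λ = 174 nm

E_1 = h²/(8m_eL²) = 3.261×10^-20 J, so ΔE = (6² − 1²)E_1 = 1.141×10^-18 J.
λ = hc/ΔE = (6.63×10^-34·3.00×10^8)/1.141×10^-18 = 1.74×10^-7 m = 174 nm.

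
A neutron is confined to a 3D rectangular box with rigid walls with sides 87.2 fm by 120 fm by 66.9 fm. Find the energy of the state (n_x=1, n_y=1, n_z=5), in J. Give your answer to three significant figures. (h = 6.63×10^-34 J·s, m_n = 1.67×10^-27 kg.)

For a 3D rectangular well E = (h²/8m_n)·Σ n_i²/L_i² = (6.63×10^-34)²/(8·1.67×10^-27) · [1²/(87.2 fm)² + 1²/(120 fm)² + 5²/(66.9 fm)²].
Evaluating gives E = 1.90×10^-13 J.

E = 1.90×10^-13 J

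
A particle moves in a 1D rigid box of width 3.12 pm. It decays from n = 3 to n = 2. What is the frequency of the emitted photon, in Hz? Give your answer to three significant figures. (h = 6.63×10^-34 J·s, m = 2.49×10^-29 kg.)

f = 1.71×10^18 Hz

E_1 = h²/(8mL²) = 2.267×10^-16 J and ΔE = (3² − 2²)E_1 = 1.133×10^-15 J.
f = ΔE/h = 1.133×10^-15/6.63×10^-34 = 1.71×10^18 Hz.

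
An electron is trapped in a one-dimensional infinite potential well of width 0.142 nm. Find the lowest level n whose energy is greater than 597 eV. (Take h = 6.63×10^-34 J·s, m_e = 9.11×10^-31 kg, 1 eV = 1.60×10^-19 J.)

n = 6

E_1 = h²/(8m_eL²) = 2.991×10^-18 J = 18.69 eV.
Need n² > 597/18.69 = 31.94, i.e. n > 5.652.
The smallest integer satisfying this is n = 6.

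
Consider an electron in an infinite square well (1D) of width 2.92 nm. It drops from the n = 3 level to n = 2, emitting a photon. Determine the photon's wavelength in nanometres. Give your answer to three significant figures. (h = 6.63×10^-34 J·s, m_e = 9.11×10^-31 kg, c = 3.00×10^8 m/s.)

E_1 = h²/(8m_eL²) = 7.074×10^-21 J, so ΔE = (3² − 2²)E_1 = 3.537×10^-20 J.
λ = hc/ΔE = (6.63×10^-34·3.00×10^8)/3.537×10^-20 = 5.62×10^-6 m = 5.62×10^3 nm.

λ = 5.62×10^3 nm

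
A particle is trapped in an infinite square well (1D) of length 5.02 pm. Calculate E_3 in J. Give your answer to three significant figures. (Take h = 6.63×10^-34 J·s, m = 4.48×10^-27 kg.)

E_3 = 4.38×10^-18 J

For an infinite well E_n = n²h²/(8mL²), so E_1 = h²/(8mL²) = (6.63×10^-34)²/(8·4.48×10^-27·(5.02×10^-12 m)²) = 4.867×10^-19 J.
Then E_3 = 3²·E_1 = 9·4.867×10^-19 J = 4.38×10^-18 J.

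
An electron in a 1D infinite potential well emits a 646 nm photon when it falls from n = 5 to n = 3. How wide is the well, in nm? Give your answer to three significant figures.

L = 1.77 nm

The photon carries ΔE = hc/λ = 6.626×10^-34·2.998×10^8/6.46×10^-7 m = 3.075×10^-19 J.
Since ΔE = (5² − 3²)E_1, E_1 = 1.922×10^-20 J, and L = h/√(8m_eE_1) = 1.77×10^-9 m = 1.77 nm.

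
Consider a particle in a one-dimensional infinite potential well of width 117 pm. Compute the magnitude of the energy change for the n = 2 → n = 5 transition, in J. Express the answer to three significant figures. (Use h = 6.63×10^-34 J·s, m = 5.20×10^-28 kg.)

|ΔE| = 1.62×10^-19 J

E_1 = h²/(8mL²) = 7.719×10^-21 J.
|ΔE| = |2² − 5²|·E_1 = 21·7.719×10^-21 J = 1.62×10^-19 J.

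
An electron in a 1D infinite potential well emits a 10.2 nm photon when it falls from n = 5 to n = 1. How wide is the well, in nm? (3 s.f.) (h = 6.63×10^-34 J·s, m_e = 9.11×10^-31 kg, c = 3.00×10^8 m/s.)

L = 0.272 nm

The photon carries ΔE = hc/λ = 6.63×10^-34·3.00×10^8/1.02×10^-8 m = 1.950×10^-17 J.
Since ΔE = (5² − 1²)E_1, E_1 = 8.125×10^-19 J, and L = h/√(8m_eE_1) = 2.72×10^-10 m = 0.272 nm.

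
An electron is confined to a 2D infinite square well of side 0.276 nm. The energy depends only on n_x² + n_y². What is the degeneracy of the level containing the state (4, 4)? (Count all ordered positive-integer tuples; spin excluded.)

The level has n_x² + n_y² = 32. The ordered positive-integer solutions are (4, 4).
That gives 1 state.

degeneracy = 1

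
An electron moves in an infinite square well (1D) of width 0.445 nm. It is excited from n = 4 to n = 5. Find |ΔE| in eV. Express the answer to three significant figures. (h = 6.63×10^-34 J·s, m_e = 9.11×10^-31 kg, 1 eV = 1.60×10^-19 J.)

|ΔE| = 17.1 eV

E_1 = h²/(8m_eL²) = 3.046×10^-19 J.
|ΔE| = |4² − 5²|·E_1 = 9·3.046×10^-19 J = 2.741×10^-18 J = 17.1 eV.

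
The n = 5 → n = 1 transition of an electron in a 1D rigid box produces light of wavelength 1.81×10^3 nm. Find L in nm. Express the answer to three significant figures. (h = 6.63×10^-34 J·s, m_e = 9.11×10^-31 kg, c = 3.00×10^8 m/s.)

The photon carries ΔE = hc/λ = 6.63×10^-34·3.00×10^8/1.81×10^-6 m = 1.099×10^-19 J.
Since ΔE = (5² − 1²)E_1, E_1 = 4.579×10^-21 J, and L = h/√(8m_eE_1) = 3.63×10^-9 m = 3.63 nm.

L = 3.63 nm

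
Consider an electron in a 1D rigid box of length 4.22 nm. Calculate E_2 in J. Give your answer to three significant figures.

E_2 = 1.35×10^-20 J

For an infinite well E_n = n²h²/(8m_eL²), so E_1 = h²/(8m_eL²) = (6.626×10^-34)²/(8·9.109×10^-31·(4.22×10^-9 m)²) = 3.383×10^-21 J.
Then E_2 = 2²·E_1 = 4·3.383×10^-21 J = 1.35×10^-20 J.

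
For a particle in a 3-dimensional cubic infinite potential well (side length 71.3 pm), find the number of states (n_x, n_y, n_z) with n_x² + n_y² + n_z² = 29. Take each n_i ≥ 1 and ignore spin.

degeneracy = 6

The level has n_x² + n_y² + n_z² = 29. The ordered positive-integer solutions are (2, 3, 4), (2, 4, 3), (3, 2, 4), (3, 4, 2), (4, 2, 3), (4, 3, 2).
That gives 6 states.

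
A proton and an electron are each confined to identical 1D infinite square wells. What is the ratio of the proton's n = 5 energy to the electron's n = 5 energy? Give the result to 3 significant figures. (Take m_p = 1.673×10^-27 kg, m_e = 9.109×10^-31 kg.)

E_n ∝ 1/m at fixed n and L, so the ratio is m_e/m_p = 9.109×10^-31/1.673×10^-27 = 5.44×10^-4.

5.44×10^-4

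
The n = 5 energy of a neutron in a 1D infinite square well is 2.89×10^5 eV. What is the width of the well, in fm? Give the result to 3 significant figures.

L = 133 fm

From E_n = n²h²/(8m_nL²), L = n·h/√(8m_nE_n).
E_5 = 2.89×10^5 eV = 4.630×10^-14 J, so L = 5·6.626×10^-34/√(8·1.675×10^-27·4.630×10^-14) = 1.33×10^-13 m = 133 fm.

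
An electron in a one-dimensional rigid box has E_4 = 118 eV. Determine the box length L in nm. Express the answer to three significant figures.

L = 0.226 nm

From E_n = n²h²/(8m_eL²), L = n·h/√(8m_eE_n).
E_4 = 118 eV = 1.890×10^-17 J, so L = 4·6.626×10^-34/√(8·9.109×10^-31·1.890×10^-17) = 2.26×10^-10 m = 0.226 nm.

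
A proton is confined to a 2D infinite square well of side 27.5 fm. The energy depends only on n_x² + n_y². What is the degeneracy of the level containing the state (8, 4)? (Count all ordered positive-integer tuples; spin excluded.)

degeneracy = 2

The level has n_x² + n_y² = 80. The ordered positive-integer solutions are (4, 8), (8, 4).
That gives 2 states.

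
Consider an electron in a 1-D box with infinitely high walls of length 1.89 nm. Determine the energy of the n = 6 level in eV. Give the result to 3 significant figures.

E_6 = 3.79 eV

For an infinite well E_n = n²h²/(8m_eL²), so E_1 = h²/(8m_eL²) = (6.626×10^-34)²/(8·9.109×10^-31·(1.89×10^-9 m)²) = 1.687×10^-20 J.
Then E_6 = 6²·E_1 = 36·1.687×10^-20 J = 6.073×10^-19 J.
Converting, E_6 = 6.073×10^-19 J / (1.602×10^-19 J/eV) = 3.79 eV.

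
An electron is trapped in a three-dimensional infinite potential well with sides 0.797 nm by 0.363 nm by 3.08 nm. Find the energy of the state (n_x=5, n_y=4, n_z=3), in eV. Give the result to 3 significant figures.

E = 60.8 eV

For a 3D rectangular well E = (h²/8m_e)·Σ n_i²/L_i² = (6.626×10^-34)²/(8·9.109×10^-31) · [5²/(0.797 nm)² + 4²/(0.363 nm)² + 3²/(3.08 nm)²].
Evaluating gives E = 9.744×10^-18 J = 60.8 eV.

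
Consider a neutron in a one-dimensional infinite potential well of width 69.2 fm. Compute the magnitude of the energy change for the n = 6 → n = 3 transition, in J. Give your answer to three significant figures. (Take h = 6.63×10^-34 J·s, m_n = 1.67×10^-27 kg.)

E_1 = h²/(8m_nL²) = 6.871×10^-15 J.
|ΔE| = |6² − 3²|·E_1 = 27·6.871×10^-15 J = 1.86×10^-13 J.

|ΔE| = 1.86×10^-13 J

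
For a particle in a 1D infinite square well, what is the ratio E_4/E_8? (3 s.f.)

0.250

E_n ∝ n², so E_4/E_8 = 4²/8² = 16/64 = 0.250.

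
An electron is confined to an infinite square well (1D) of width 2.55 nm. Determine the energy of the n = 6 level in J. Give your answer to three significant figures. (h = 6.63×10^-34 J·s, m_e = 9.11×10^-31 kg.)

E_6 = 3.34×10^-19 J

For an infinite well E_n = n²h²/(8m_eL²), so E_1 = h²/(8m_eL²) = (6.63×10^-34)²/(8·9.11×10^-31·(2.55×10^-9 m)²) = 9.276×10^-21 J.
Then E_6 = 6²·E_1 = 36·9.276×10^-21 J = 3.34×10^-19 J.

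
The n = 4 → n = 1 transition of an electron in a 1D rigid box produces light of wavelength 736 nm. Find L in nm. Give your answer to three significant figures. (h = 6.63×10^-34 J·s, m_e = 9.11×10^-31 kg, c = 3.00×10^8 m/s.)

The photon carries ΔE = hc/λ = 6.63×10^-34·3.00×10^8/7.36×10^-7 m = 2.702×10^-19 J.
Since ΔE = (4² − 1²)E_1, E_1 = 1.801×10^-20 J, and L = h/√(8m_eE_1) = 1.83×10^-9 m = 1.83 nm.

L = 1.83 nm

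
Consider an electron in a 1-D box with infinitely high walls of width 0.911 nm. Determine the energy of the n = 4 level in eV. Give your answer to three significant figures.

For an infinite well E_n = n²h²/(8m_eL²), so E_1 = h²/(8m_eL²) = (6.626×10^-34)²/(8·9.109×10^-31·(9.11×10^-10 m)²) = 7.259×10^-20 J.
Then E_4 = 4²·E_1 = 16·7.259×10^-20 J = 1.161×10^-18 J.
Converting, E_4 = 1.161×10^-18 J / (1.602×10^-19 J/eV) = 7.25 eV.

E_4 = 7.25 eV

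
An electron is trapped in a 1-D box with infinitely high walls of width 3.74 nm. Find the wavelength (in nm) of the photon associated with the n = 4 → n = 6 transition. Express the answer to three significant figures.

E_1 = h²/(8m_eL²) = 4.307×10^-21 J, so ΔE = (6² − 4²)E_1 = 8.614×10^-20 J.
λ = hc/ΔE = (6.626×10^-34·2.998×10^8)/8.614×10^-20 = 2.31×10^-6 m = 2.31×10^3 nm.

λ = 2.31×10^3 nm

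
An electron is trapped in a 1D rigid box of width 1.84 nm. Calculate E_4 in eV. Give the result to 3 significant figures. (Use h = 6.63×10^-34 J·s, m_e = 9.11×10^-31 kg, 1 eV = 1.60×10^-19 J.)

For an infinite well E_n = n²h²/(8m_eL²), so E_1 = h²/(8m_eL²) = (6.63×10^-34)²/(8·9.11×10^-31·(1.84×10^-9 m)²) = 1.781×10^-20 J.
Then E_4 = 4²·E_1 = 16·1.781×10^-20 J = 2.850×10^-19 J.
Converting, E_4 = 2.850×10^-19 J / (1.60×10^-19 J/eV) = 1.78 eV.

E_4 = 1.78 eV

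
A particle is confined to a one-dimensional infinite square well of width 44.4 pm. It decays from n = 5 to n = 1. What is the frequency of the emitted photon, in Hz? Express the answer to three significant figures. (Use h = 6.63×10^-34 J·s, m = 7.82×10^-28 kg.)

f = 1.29×10^15 Hz

E_1 = h²/(8mL²) = 3.564×10^-20 J and ΔE = (5² − 1²)E_1 = 8.554×10^-19 J.
f = ΔE/h = 8.554×10^-19/6.63×10^-34 = 1.29×10^15 Hz.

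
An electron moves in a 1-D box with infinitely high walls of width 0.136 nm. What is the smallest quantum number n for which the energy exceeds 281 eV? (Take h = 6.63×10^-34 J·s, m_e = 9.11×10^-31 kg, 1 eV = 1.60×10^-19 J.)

n = 4

E_1 = h²/(8m_eL²) = 3.261×10^-18 J = 20.38 eV.
Need n² > 281/20.38 = 13.79, i.e. n > 3.713.
The smallest integer satisfying this is n = 4.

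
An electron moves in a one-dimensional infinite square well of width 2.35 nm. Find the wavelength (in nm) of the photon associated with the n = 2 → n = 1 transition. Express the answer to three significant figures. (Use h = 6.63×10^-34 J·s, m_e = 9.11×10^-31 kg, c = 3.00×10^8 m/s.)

E_1 = h²/(8m_eL²) = 1.092×10^-20 J, so ΔE = (2² − 1²)E_1 = 3.276×10^-20 J.
λ = hc/ΔE = (6.63×10^-34·3.00×10^8)/3.276×10^-20 = 6.07×10^-6 m = 6.07×10^3 nm.

λ = 6.07×10^3 nm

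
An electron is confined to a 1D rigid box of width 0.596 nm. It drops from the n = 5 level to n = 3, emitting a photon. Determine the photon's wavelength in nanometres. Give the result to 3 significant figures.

E_1 = h²/(8m_eL²) = 1.696×10^-19 J, so ΔE = (5² − 3²)E_1 = 2.714×10^-18 J.
λ = hc/ΔE = (6.626×10^-34·2.998×10^8)/2.714×10^-18 = 7.32×10^-8 m = 73.2 nm.

λ = 73.2 nm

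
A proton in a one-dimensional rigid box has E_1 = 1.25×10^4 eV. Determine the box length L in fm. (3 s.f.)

L = 128 fm

From E_n = n²h²/(8m_pL²), L = n·h/√(8m_pE_n).
E_1 = 1.25×10^4 eV = 2.003×10^-15 J, so L = 1·6.626×10^-34/√(8·1.673×10^-27·2.003×10^-15) = 1.28×10^-13 m = 128 fm.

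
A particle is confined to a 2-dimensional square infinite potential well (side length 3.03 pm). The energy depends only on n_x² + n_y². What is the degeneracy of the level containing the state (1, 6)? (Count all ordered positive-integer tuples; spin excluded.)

degeneracy = 2

The level has n_x² + n_y² = 37. The ordered positive-integer solutions are (1, 6), (6, 1).
That gives 2 states.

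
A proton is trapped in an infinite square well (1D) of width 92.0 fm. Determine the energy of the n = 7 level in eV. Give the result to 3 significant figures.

E_7 = 1.19×10^6 eV

For an infinite well E_n = n²h²/(8m_pL²), so E_1 = h²/(8m_pL²) = (6.626×10^-34)²/(8·1.673×10^-27·(9.20×10^-14 m)²) = 3.876×10^-15 J.
Then E_7 = 7²·E_1 = 49·3.876×10^-15 J = 1.899×10^-13 J.
Converting, E_7 = 1.899×10^-13 J / (1.602×10^-19 J/eV) = 1.19×10^6 eV.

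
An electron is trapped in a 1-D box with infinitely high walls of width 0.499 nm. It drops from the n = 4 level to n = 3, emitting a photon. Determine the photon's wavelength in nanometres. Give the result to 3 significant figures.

λ = 117 nm

E_1 = h²/(8m_eL²) = 2.420×10^-19 J, so ΔE = (4² − 3²)E_1 = 1.694×10^-18 J.
λ = hc/ΔE = (6.626×10^-34·2.998×10^8)/1.694×10^-18 = 1.17×10^-7 m = 117 nm.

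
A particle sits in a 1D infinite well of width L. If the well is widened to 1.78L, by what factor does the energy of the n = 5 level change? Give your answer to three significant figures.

E_n ∝ 1/L², so the energy scales by 1/1.78² = 0.316.

0.316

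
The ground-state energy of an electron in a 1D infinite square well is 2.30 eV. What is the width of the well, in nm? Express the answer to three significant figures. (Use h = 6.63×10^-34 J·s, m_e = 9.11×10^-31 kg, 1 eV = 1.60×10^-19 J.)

L = 0.405 nm

From E_n = n²h²/(8m_eL²), L = n·h/√(8m_eE_n).
E_1 = 2.30 eV = 3.680×10^-19 J, so L = 1·6.63×10^-34/√(8·9.11×10^-31·3.680×10^-19) = 4.05×10^-10 m = 0.405 nm.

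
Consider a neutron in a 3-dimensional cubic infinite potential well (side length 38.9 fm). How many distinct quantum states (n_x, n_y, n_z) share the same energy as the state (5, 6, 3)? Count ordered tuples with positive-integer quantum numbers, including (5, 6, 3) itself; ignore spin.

The level has n_x² + n_y² + n_z² = 70. The ordered positive-integer solutions are (3, 5, 6), (3, 6, 5), (5, 3, 6), (5, 6, 3), (6, 3, 5), (6, 5, 3).
That gives 6 states.

degeneracy = 6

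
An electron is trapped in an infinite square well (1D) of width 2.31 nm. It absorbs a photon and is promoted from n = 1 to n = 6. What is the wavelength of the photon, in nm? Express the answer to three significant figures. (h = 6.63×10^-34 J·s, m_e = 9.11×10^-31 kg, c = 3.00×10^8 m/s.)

E_1 = h²/(8m_eL²) = 1.130×10^-20 J, so ΔE = (6² − 1²)E_1 = 3.955×10^-19 J.
λ = hc/ΔE = (6.63×10^-34·3.00×10^8)/3.955×10^-19 = 5.03×10^-7 m = 503 nm.

λ = 503 nm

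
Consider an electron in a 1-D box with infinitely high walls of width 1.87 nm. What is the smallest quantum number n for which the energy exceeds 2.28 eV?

n = 5

E_1 = h²/(8m_eL²) = 1.723×10^-20 J = 0.1076 eV.
Need n² > 2.28/0.1076 = 21.19, i.e. n > 4.603.
The smallest integer satisfying this is n = 5.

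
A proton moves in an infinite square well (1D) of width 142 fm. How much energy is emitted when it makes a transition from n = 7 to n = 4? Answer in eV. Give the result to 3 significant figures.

E_1 = h²/(8m_pL²) = 1.627×10^-15 J.
|ΔE| = |7² − 4²|·E_1 = 33·1.627×10^-15 J = 5.369×10^-14 J = 3.35×10^5 eV.

|ΔE| = 3.35×10^5 eV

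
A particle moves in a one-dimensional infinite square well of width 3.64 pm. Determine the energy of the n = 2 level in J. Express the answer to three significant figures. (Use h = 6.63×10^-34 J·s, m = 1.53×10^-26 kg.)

For an infinite well E_n = n²h²/(8mL²), so E_1 = h²/(8mL²) = (6.63×10^-34)²/(8·1.53×10^-26·(3.64×10^-12 m)²) = 2.710×10^-19 J.
Then E_2 = 2²·E_1 = 4·2.710×10^-19 J = 1.08×10^-18 J.

E_2 = 1.08×10^-18 J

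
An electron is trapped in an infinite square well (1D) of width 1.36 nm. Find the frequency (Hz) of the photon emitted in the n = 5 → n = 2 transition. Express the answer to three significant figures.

E_1 = h²/(8m_eL²) = 3.257×10^-20 J and ΔE = (5² − 2²)E_1 = 6.840×10^-19 J.
f = ΔE/h = 6.840×10^-19/6.626×10^-34 = 1.03×10^15 Hz.

f = 1.03×10^15 Hz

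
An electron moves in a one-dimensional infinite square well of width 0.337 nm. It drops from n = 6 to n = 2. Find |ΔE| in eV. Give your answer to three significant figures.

E_1 = h²/(8m_eL²) = 5.305×10^-19 J.
|ΔE| = |6² − 2²|·E_1 = 32·5.305×10^-19 J = 1.698×10^-17 J = 106 eV.

|ΔE| = 106 eV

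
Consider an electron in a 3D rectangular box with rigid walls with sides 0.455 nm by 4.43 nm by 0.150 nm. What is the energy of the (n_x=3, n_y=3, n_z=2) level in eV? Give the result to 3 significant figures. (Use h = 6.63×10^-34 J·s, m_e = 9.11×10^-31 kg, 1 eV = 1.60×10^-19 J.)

For a 3D rectangular well E = (h²/8m_e)·Σ n_i²/L_i² = (6.63×10^-34)²/(8·9.11×10^-31) · [3²/(0.455 nm)² + 3²/(4.43 nm)² + 2²/(0.150 nm)²].
Evaluating gives E = 1.337×10^-17 J = 83.6 eV.

E = 83.6 eV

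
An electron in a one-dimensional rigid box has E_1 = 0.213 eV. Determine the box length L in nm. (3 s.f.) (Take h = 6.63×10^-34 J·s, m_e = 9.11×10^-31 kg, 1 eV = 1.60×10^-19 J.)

L = 1.33 nm

From E_n = n²h²/(8m_eL²), L = n·h/√(8m_eE_n).
E_1 = 0.213 eV = 3.408×10^-20 J, so L = 1·6.63×10^-34/√(8·9.11×10^-31·3.408×10^-20) = 1.33×10^-9 m = 1.33 nm.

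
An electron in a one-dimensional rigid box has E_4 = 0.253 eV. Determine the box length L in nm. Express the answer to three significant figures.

L = 4.88 nm

From E_n = n²h²/(8m_eL²), L = n·h/√(8m_eE_n).
E_4 = 0.253 eV = 4.053×10^-20 J, so L = 4·6.626×10^-34/√(8·9.109×10^-31·4.053×10^-20) = 4.88×10^-9 m = 4.88 nm.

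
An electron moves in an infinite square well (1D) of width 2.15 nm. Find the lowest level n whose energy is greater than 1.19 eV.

E_1 = h²/(8m_eL²) = 1.303×10^-20 J = 0.08134 eV.
Need n² > 1.19/0.08134 = 14.63, i.e. n > 3.825.
The smallest integer satisfying this is n = 4.

n = 4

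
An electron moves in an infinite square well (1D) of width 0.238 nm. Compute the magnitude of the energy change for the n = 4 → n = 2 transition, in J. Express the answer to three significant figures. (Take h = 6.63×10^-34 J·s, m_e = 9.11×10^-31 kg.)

|ΔE| = 1.28×10^-17 J

E_1 = h²/(8m_eL²) = 1.065×10^-18 J.
|ΔE| = |4² − 2²|·E_1 = 12·1.065×10^-18 J = 1.28×10^-17 J.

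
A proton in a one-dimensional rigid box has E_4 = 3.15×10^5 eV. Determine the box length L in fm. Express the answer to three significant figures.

From E_n = n²h²/(8m_pL²), L = n·h/√(8m_pE_n).
E_4 = 3.15×10^5 eV = 5.046×10^-14 J, so L = 4·6.626×10^-34/√(8·1.673×10^-27·5.046×10^-14) = 1.02×10^-13 m = 102 fm.

L = 102 fm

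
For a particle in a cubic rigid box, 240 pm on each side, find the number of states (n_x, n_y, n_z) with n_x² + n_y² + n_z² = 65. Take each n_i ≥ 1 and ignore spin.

degeneracy = 6

The level has n_x² + n_y² + n_z² = 65. The ordered positive-integer solutions are (2, 5, 6), (2, 6, 5), (5, 2, 6), (5, 6, 2), (6, 2, 5), (6, 5, 2).
That gives 6 states.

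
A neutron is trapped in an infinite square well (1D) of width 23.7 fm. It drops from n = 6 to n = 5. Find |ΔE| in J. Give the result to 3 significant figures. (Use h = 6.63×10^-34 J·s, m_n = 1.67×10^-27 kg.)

|ΔE| = 6.44×10^-13 J

E_1 = h²/(8m_nL²) = 5.858×10^-14 J.
|ΔE| = |6² − 5²|·E_1 = 11·5.858×10^-14 J = 6.44×10^-13 J.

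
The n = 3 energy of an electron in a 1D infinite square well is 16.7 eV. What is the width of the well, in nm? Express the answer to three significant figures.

L = 0.450 nm

From E_n = n²h²/(8m_eL²), L = n·h/√(8m_eE_n).
E_3 = 16.7 eV = 2.675×10^-18 J, so L = 3·6.626×10^-34/√(8·9.109×10^-31·2.675×10^-18) = 4.50×10^-10 m = 0.450 nm.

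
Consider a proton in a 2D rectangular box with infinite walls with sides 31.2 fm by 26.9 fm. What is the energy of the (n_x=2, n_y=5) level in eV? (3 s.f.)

For a 2D rectangular well E = (h²/8m_p)·Σ n_i²/L_i² = (6.626×10^-34)²/(8·1.673×10^-27) · [2²/(31.2 fm)² + 5²/(26.9 fm)²].
Evaluating gives E = 1.268×10^-12 J = 7.92×10^6 eV.

E = 7.92×10^6 eV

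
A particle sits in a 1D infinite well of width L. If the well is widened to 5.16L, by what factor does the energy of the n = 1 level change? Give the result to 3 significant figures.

0.0376

E_n ∝ 1/L², so the energy scales by 1/5.16² = 0.0376.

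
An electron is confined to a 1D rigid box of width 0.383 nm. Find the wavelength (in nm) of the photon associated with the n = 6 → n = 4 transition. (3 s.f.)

λ = 24.2 nm

E_1 = h²/(8m_eL²) = 4.107×10^-19 J, so ΔE = (6² − 4²)E_1 = 8.214×10^-18 J.
λ = hc/ΔE = (6.626×10^-34·2.998×10^8)/8.214×10^-18 = 2.42×10^-8 m = 24.2 nm.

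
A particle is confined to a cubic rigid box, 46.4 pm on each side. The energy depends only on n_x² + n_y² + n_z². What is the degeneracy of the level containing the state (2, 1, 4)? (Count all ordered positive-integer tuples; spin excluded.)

degeneracy = 6

The level has n_x² + n_y² + n_z² = 21. The ordered positive-integer solutions are (1, 2, 4), (1, 4, 2), (2, 1, 4), (2, 4, 1), (4, 1, 2), (4, 2, 1).
That gives 6 states.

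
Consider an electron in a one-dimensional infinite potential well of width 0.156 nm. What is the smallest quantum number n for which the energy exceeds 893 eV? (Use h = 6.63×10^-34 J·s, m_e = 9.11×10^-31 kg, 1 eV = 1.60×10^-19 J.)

n = 8

E_1 = h²/(8m_eL²) = 2.478×10^-18 J = 15.49 eV.
Need n² > 893/15.49 = 57.65, i.e. n > 7.593.
The smallest integer satisfying this is n = 8.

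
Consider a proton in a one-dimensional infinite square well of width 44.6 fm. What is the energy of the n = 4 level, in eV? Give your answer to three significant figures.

For an infinite well E_n = n²h²/(8m_pL²), so E_1 = h²/(8m_pL²) = (6.626×10^-34)²/(8·1.673×10^-27·(4.46×10^-14 m)²) = 1.649×10^-14 J.
Then E_4 = 4²·E_1 = 16·1.649×10^-14 J = 2.638×10^-13 J.
Converting, E_4 = 2.638×10^-13 J / (1.602×10^-19 J/eV) = 1.65×10^6 eV.

E_4 = 1.65×10^6 eV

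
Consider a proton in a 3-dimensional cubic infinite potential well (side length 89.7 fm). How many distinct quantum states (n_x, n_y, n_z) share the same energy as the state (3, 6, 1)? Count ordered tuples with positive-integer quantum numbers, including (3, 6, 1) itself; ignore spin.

degeneracy = 6

The level has n_x² + n_y² + n_z² = 46. The ordered positive-integer solutions are (1, 3, 6), (1, 6, 3), (3, 1, 6), (3, 6, 1), (6, 1, 3), (6, 3, 1).
That gives 6 states.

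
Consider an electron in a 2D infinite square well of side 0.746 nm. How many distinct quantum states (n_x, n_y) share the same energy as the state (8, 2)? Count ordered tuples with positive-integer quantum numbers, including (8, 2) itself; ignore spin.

The level has n_x² + n_y² = 68. The ordered positive-integer solutions are (2, 8), (8, 2).
That gives 2 states.

degeneracy = 2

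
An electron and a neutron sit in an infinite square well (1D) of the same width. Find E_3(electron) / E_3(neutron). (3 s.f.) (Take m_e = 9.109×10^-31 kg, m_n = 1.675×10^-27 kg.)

E_n ∝ 1/m at fixed n and L, so the ratio is m_n/m_e = 1.675×10^-27/9.109×10^-31 = 1.84×10^3.

1.84×10^3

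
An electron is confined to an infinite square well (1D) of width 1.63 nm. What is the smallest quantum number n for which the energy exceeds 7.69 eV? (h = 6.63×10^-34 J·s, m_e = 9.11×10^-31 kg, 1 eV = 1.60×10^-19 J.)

E_1 = h²/(8m_eL²) = 2.270×10^-20 J = 0.1419 eV.
Need n² > 7.69/0.1419 = 54.19, i.e. n > 7.361.
The smallest integer satisfying this is n = 8.

n = 8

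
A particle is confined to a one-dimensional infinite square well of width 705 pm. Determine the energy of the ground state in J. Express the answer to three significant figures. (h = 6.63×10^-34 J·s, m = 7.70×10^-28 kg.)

E_1 = 1.44×10^-22 J

For an infinite well E_n = n²h²/(8mL²), so E_1 = h²/(8mL²) = (6.63×10^-34)²/(8·7.70×10^-28·(7.05×10^-10 m)²) = 1.436×10^-22 J.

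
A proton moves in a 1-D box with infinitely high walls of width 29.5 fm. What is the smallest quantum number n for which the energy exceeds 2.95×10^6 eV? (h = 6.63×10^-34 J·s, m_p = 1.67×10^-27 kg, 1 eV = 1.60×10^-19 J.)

n = 4

E_1 = h²/(8m_pL²) = 3.781×10^-14 J = 2.363×10^5 eV.
Need n² > 2.95×10^6/2.363×10^5 = 12.48, i.e. n > 3.533.
The smallest integer satisfying this is n = 4.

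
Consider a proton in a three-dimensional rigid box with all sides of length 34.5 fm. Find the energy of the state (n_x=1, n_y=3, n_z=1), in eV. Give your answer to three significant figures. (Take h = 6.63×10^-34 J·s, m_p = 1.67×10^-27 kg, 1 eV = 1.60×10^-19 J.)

For a 3D rectangular well E = (h²/8m_p)·Σ n_i²/L_i² = (6.63×10^-34)²/(8·1.67×10^-27) · [1²/(34.5 fm)² + 3²/(34.5 fm)² + 1²/(34.5 fm)²].
Evaluating gives E = 3.041×10^-13 J = 1.90×10^6 eV.

E = 1.90×10^6 eV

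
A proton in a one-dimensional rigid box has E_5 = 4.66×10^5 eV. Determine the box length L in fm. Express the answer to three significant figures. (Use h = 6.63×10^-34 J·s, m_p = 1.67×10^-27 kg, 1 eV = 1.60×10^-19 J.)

From E_n = n²h²/(8m_pL²), L = n·h/√(8m_pE_n).
E_5 = 4.66×10^5 eV = 7.456×10^-14 J, so L = 5·6.63×10^-34/√(8·1.67×10^-27·7.456×10^-14) = 1.05×10^-13 m = 105 fm.

L = 105 fm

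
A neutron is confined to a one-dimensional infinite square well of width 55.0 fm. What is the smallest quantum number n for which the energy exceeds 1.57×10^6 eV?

E_1 = h²/(8m_nL²) = 1.083×10^-14 J = 6.760×10^4 eV.
Need n² > 1.57×10^6/6.760×10^4 = 23.22, i.e. n > 4.819.
The smallest integer satisfying this is n = 5.

n = 5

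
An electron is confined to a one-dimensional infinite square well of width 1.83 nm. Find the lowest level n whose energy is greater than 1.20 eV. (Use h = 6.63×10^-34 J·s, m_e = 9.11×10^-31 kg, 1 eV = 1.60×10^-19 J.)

E_1 = h²/(8m_eL²) = 1.801×10^-20 J = 0.1126 eV.
Need n² > 1.20/0.1126 = 10.66, i.e. n > 3.265.
The smallest integer satisfying this is n = 4.

n = 4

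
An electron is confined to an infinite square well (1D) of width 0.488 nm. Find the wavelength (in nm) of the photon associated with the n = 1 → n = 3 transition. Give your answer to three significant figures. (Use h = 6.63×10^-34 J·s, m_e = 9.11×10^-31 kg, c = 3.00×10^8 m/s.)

λ = 98.2 nm

E_1 = h²/(8m_eL²) = 2.533×10^-19 J, so ΔE = (3² − 1²)E_1 = 2.026×10^-18 J.
λ = hc/ΔE = (6.63×10^-34·3.00×10^8)/2.026×10^-18 = 9.82×10^-8 m = 98.2 nm.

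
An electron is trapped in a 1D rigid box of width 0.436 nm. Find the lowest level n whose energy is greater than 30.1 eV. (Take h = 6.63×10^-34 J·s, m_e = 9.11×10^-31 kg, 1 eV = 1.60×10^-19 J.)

n = 4

E_1 = h²/(8m_eL²) = 3.173×10^-19 J = 1.983 eV.
Need n² > 30.1/1.983 = 15.18, i.e. n > 3.896.
The smallest integer satisfying this is n = 4.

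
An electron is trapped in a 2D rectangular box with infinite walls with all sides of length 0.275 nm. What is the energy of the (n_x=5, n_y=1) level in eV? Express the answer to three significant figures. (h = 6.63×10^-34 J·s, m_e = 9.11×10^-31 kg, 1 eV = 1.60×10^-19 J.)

For a 2D rectangular well E = (h²/8m_e)·Σ n_i²/L_i² = (6.63×10^-34)²/(8·9.11×10^-31) · [5²/(0.275 nm)² + 1²/(0.275 nm)²].
Evaluating gives E = 2.074×10^-17 J = 130 eV.

E = 130 eV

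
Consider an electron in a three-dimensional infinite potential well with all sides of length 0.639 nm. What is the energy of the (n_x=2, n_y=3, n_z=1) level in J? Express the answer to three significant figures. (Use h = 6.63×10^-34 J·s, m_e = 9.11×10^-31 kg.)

For a 3D rectangular well E = (h²/8m_e)·Σ n_i²/L_i² = (6.63×10^-34)²/(8·9.11×10^-31) · [2²/(0.639 nm)² + 3²/(0.639 nm)² + 1²/(0.639 nm)²].
Evaluating gives E = 2.07×10^-18 J.

E = 2.07×10^-18 J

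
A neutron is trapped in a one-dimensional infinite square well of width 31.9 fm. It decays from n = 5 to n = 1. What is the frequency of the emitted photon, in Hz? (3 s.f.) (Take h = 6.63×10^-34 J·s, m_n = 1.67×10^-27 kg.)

E_1 = h²/(8m_nL²) = 3.233×10^-14 J and ΔE = (5² − 1²)E_1 = 7.759×10^-13 J.
f = ΔE/h = 7.759×10^-13/6.63×10^-34 = 1.17×10^21 Hz.

f = 1.17×10^21 Hz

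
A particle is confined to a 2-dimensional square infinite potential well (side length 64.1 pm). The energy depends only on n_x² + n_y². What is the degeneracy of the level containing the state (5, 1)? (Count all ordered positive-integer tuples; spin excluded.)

degeneracy = 2

The level has n_x² + n_y² = 26. The ordered positive-integer solutions are (1, 5), (5, 1).
That gives 2 states.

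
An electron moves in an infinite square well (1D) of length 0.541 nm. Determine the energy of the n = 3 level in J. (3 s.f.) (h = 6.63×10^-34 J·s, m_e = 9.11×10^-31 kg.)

For an infinite well E_n = n²h²/(8m_eL²), so E_1 = h²/(8m_eL²) = (6.63×10^-34)²/(8·9.11×10^-31·(5.41×10^-10 m)²) = 2.061×10^-19 J.
Then E_3 = 3²·E_1 = 9·2.061×10^-19 J = 1.85×10^-18 J.

E_3 = 1.85×10^-18 J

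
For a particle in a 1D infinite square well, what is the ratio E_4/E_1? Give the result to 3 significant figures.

16.0

E_n ∝ n², so E_4/E_1 = 4²/1² = 16/1 = 16.0.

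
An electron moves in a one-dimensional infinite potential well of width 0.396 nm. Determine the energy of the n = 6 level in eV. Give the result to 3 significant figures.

For an infinite well E_n = n²h²/(8m_eL²), so E_1 = h²/(8m_eL²) = (6.626×10^-34)²/(8·9.109×10^-31·(3.96×10^-10 m)²) = 3.842×10^-19 J.
Then E_6 = 6²·E_1 = 36·3.842×10^-19 J = 1.383×10^-17 J.
Converting, E_6 = 1.383×10^-17 J / (1.602×10^-19 J/eV) = 86.3 eV.

E_6 = 86.3 eV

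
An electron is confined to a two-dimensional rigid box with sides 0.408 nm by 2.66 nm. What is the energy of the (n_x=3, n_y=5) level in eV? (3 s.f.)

E = 21.7 eV

For a 2D rectangular well E = (h²/8m_e)·Σ n_i²/L_i² = (6.626×10^-34)²/(8·9.109×10^-31) · [3²/(0.408 nm)² + 5²/(2.66 nm)²].
Evaluating gives E = 3.470×10^-18 J = 21.7 eV.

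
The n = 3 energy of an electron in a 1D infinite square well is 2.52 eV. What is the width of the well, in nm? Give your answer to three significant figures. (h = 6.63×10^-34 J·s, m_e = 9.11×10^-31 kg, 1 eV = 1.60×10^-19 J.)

L = 1.16 nm

From E_n = n²h²/(8m_eL²), L = n·h/√(8m_eE_n).
E_3 = 2.52 eV = 4.032×10^-19 J, so L = 3·6.63×10^-34/√(8·9.11×10^-31·4.032×10^-19) = 1.16×10^-9 m = 1.16 nm.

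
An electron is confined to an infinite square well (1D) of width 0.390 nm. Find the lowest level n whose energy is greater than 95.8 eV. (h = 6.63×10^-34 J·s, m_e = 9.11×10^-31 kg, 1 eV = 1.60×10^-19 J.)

E_1 = h²/(8m_eL²) = 3.965×10^-19 J = 2.478 eV.
Need n² > 95.8/2.478 = 38.66, i.e. n > 6.218.
The smallest integer satisfying this is n = 7.

n = 7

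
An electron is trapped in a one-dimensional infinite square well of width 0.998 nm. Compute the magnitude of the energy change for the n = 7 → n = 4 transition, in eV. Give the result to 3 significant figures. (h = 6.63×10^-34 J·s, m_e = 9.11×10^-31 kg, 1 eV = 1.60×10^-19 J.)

|ΔE| = 12.5 eV

E_1 = h²/(8m_eL²) = 6.056×10^-20 J.
|ΔE| = |7² − 4²|·E_1 = 33·6.056×10^-20 J = 1.998×10^-18 J = 12.5 eV.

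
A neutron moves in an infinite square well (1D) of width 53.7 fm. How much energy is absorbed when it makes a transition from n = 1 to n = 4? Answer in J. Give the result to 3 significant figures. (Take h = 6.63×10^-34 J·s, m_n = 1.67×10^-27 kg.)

E_1 = h²/(8m_nL²) = 1.141×10^-14 J.
|ΔE| = |1² − 4²|·E_1 = 15·1.141×10^-14 J = 1.71×10^-13 J.

|ΔE| = 1.71×10^-13 J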